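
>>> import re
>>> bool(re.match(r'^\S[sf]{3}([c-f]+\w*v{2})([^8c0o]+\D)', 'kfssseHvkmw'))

This matches anchored at the start of the string; then a non-whitespace character, then exactly 3 of one of [sf]; then one or more of a character in [c-f], then zero or more of a word character, then exactly 2 of the literal 'v' (captured); then one or more of any character except [8c0o], then a non-digit (captured).
`match` is anchored at position 0; if the pattern doesn't fit there, it returns None.
Here the pattern fails at index 0, so the call returns None, and `bool(None)` is False.

False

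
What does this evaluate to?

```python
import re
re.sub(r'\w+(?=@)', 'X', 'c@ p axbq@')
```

'X@ p X@'

The lookaround is zero-width — it requires the adjacent text to match without consuming it, so the asserted text isn't part of the match.
Matches: at [0:1] → 'c'; at [5:9] → 'axbq'.
Each match is replaced by 'X'.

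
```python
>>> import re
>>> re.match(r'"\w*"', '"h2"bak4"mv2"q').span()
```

`re.match` won't scan ahead — the pattern has to work from the very first character.
The match spans [0:4] → '"h2"'.

(0, 4)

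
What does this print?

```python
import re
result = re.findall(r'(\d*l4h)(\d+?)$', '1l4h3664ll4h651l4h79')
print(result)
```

The pattern matches zero or more of a digit, then the literal 'l4h' (captured); then one or more of a digit (lazy) (captured); then anchored at the end.
Walking the string: at [12:20] match '651l4h79', groups = ('651l4h', '79').
Multiple groups make `findall` return tuples — one 2-tuple for the one match.

[('651l4h', '79')]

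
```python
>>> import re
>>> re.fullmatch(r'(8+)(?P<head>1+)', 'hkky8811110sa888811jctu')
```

None

This matches one or more of a literal '8' (captured); then one or more of a literal '1' (captured as 'head').
`re.fullmatch` requires the pattern to consume the entire string.
Here the pattern can't cover the whole string, so the call returns None.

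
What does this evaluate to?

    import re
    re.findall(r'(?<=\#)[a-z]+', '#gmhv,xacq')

['gmhv']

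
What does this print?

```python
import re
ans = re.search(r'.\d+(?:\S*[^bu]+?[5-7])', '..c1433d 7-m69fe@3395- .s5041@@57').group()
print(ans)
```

c1433d 7

A `+?`/`*?`/`{m,n}?` starts at its minimum and grows only as far as needed for what follows to match.
The match spans [2:10] → 'c1433d 7'.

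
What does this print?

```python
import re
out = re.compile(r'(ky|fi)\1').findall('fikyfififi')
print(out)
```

`\1` has to match the exact text group 1 already captured.
One capturing group, so `findall` returns just the captured substring from the one match — 1 in all.

['fi']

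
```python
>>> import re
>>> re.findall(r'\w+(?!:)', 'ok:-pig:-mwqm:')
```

Because the assertion is negative and zero-width, positions next to the forbidden text are skipped.
Scanning left to right: at [0:1] → 'o'; at [4:6] → 'pi'; at [9:12] → 'mwq'.
With no groups in the pattern, `findall` gives back each whole match — 3 here.

['o', 'pi', 'mwq']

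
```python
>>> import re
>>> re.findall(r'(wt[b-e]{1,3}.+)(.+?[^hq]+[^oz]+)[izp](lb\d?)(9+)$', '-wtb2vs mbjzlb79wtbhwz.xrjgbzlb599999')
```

[('wtb2vs mbjzlb79wtbhwz.xr', 'jgb', 'lb5', '99999')]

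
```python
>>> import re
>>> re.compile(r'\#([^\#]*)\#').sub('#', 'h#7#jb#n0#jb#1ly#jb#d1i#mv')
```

'h#jb#jb#jb#mv'

Each match is replaced by '#'.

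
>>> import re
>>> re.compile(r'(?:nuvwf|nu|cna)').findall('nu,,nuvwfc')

The regex engine tests alternatives in the order written; an earlier branch that matches wins even if a later one would match more.
No capturing groups, so `findall` returns the 2 full match strings.

['nu', 'nuvwf']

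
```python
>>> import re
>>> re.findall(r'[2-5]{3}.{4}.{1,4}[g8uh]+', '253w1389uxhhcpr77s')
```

No capturing groups, so `findall` returns the 1 full match string.

['253w1389uxhh']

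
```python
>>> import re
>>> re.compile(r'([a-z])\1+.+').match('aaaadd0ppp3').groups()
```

A backreference is literal: `\1` must see the identical characters the first group matched.
`re.match` only tries the pattern at the start of the string.
The match spans [0:11] → 'aaaadd0ppp3'.
Captured: group 1 = 'a'.

('a',)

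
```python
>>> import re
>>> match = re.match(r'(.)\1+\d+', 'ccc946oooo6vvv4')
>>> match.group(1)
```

The match spans [0:6] → 'ccc946'.
Captured: group 1 = 'c'.

'c'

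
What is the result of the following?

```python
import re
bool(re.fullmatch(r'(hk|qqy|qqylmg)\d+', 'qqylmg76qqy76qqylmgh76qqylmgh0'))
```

False

For `fullmatch`, every character of the input must be accounted for by the pattern.
Here the string isn't matched end-to-end, so the call returns None, and `bool(None)` is False.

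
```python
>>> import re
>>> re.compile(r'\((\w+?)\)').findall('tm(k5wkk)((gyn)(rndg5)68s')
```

One capturing group, so `findall` returns just the captured substring from each match — 3 in all.

['k5wkk', 'gyn', 'rndg5']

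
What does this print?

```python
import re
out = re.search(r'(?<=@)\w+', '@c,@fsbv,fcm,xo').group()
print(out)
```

c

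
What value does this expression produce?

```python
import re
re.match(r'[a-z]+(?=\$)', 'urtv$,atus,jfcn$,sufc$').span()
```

The positive lookaround only admits positions where the adjacent text matches; those characters stay outside the span.
`re.match` won't scan ahead — the pattern has to work from the very first character.
The match spans [0:4] → 'urtv'.

(0, 4)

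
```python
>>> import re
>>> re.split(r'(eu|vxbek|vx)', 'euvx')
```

Matches to split on: at [0:2] → 'eu'; at [2:4] → 'vx'.
Because the pattern has a capturing group, `split` also inserts each captured text between the pieces.

['', 'eu', '', 'vx', '']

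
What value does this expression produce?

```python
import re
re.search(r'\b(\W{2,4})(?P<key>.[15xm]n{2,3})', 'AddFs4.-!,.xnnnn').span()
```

Pattern: a word boundary (`\b`, zero-width); then 2 to 4 of a non-word character (captured); then any character, then one of [15xm], then 2 to 3 of a literal 'n' (captured as 'key').
Unlike `match`, `search` isn't anchored — it looks for the pattern anywhere in the string.
The match spans [6:15] → '.-!,.xnnn'.
Captured: group 1 = '.-!,', group 2 = '.xnnn'.

(6, 15)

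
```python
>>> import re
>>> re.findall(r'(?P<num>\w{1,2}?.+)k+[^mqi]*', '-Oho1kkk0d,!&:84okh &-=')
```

['Oho1kkk0d,!&:84o']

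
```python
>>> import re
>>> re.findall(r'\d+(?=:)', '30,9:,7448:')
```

The `(?=…)`/`(?<=…)` assertion just peeks at neighbouring text; it doesn't advance the match position.
Walking the string: at [3:4] → '9'; at [6:10] → '7448'.
Since nothing is captured, `findall` lists the 2 matched substrings directly.

['9', '7448']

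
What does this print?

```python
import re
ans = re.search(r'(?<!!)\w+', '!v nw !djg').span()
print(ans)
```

(3, 5)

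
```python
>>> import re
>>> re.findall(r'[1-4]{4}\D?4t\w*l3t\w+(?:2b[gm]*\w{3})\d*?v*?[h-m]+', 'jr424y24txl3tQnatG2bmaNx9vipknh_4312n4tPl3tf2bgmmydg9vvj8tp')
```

['4312n4tPl3tf2bgmmydg9vvj']

The pattern matches exactly 4 of a character in [1-4], then optionally a non-digit, then the literal '4t'; then zero or more of a word character, then the literal 'l3t'; then one or more of a word character; then the literal '2b', then zero or more of one of [gm], then exactly 3 of a word character (non-capturing group); then zero or more of a digit (lazy), then zero or more of a literal 'v' (lazy), then one or more of a character in [h-m].
No capturing groups, so `findall` returns the 1 full match string.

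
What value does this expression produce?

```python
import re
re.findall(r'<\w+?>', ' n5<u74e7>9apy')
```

No capturing groups, so `findall` returns the 1 full match string.

['<u74e7>']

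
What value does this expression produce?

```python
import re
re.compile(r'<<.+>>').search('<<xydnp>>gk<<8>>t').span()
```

`re.search` scans for the first position where the pattern succeeds.
The match spans [0:16] → '<<xydnp>>gk<<8>>'.

(0, 16)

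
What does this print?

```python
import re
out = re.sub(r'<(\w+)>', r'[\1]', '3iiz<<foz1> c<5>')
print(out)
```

3iiz<[foz1] c[5]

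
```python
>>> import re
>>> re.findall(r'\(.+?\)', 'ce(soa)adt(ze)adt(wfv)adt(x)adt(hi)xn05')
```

['(soa)', '(ze)', '(wfv)', '(x)', '(hi)']

With the lazy modifier that quantifier settles for the fewest repetitions that let the rest of the pattern succeed (the atoms after it are unaffected and can still be greedy).
With no groups in the pattern, `findall` gives back each whole match — 5 here.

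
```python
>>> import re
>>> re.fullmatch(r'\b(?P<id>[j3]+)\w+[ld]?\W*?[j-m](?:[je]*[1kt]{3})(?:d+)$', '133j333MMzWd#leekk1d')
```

None

This matches a word boundary (`\b`, zero-width); then one or more of one of [j3] (captured as 'id'); then one or more of a word character, then optionally one of [ld], then zero or more of a non-word character (lazy); then a character in [j-m]; then zero or more of one of [je], then exactly 3 of one of [1kt] (non-capturing group); then one or more of a literal 'd' (non-capturing group); then anchored at the end.
`re.fullmatch` requires the pattern to consume the entire string.
Here the string isn't matched end-to-end, so the call returns None.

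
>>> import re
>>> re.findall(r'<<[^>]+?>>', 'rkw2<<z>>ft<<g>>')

['<<z>>', '<<g>>']

Scanning left to right: at [4:9] → '<<z>>'; at [11:16] → '<<g>>'.
With no groups in the pattern, `findall` gives back each whole match — 2 here.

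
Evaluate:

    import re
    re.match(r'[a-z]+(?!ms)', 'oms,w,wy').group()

'oms'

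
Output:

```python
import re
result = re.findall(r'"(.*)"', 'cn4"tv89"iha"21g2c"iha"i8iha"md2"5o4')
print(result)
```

['tv89"iha"21g2c"iha"i8iha"md2']

Walking the string: at [3:33] match '"tv89"iha"21g2c"iha"i8iha"md2"', group 1 = 'tv89"iha"21g2c"iha"i8iha"md2'.
With a single group, `findall` returns only what that group captured — 1 item.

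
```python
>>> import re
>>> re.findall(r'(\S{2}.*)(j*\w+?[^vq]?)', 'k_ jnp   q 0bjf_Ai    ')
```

[('k_ jnp   q 0bjf_A', 'i ')]

Pattern: exactly 2 of a non-whitespace character, then zero or more of any character (captured); then zero or more of the literal 'j', then one or more of a word character (lazy), then optionally any character except [vq] (captured).
2 groups means the one result is a tuple of 2 captured strings — 1 here.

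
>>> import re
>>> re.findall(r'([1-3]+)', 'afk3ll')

['3']

Pattern: one or more of a character in [1-3] (captured).
Matches: at [3:4] match '3', group 1 = '3'.
One capturing group, so `findall` returns just the captured substring from the one match — 1 in all.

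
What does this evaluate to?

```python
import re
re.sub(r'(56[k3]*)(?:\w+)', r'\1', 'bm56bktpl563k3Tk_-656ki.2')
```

'bm56-656k.2'

Pattern: the literal '56', then zero or more of one of [k3] (captured); then one or more of a word character (non-capturing group).
Matches: at [2:17] → '56bktpl563k3Tk_'; at [19:23] → '56ki'.
`\1` in the replacement pulls in group 1's text for each match.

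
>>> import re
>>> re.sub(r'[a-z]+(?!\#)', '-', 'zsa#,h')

'-a#,-'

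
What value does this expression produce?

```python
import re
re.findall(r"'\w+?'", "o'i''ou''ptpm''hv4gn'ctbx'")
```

`findall` yields the raw match text (4 of them) because the pattern has no groups.

["'i'", "'ou'", "'ptpm'", "'hv4gn'"]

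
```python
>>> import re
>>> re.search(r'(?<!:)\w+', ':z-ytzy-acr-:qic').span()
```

Because the assertion is negative and zero-width, positions next to the forbidden text are skipped.
`re.search` tries every starting position until one works.
The match spans [3:7] → 'ytzy'.

(3, 7)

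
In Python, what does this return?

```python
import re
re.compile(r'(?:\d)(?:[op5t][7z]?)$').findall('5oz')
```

['5oz']

Pattern: a digit (non-capturing group); then one of [op5t], then optionally one of [7z] (non-capturing group); then anchored at the end.
Matches: at [0:3] → '5oz'.
`findall` yields the raw match text (1 of them) because the pattern has no groups.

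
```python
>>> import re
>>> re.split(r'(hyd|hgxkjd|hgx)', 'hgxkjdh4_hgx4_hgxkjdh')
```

Alternation tries branches left to right and keeps the first one that lets the overall match succeed at that position.
Matches to split on: at [0:6] → 'hgxkjd'; at [9:12] → 'hgx'; at [14:20] → 'hgxkjd'.
With a capturing group present, the delimiter's captured portion is kept in the result list.

['', 'hgxkjd', 'h4_', 'hgx', '4_', 'hgxkjd', 'h']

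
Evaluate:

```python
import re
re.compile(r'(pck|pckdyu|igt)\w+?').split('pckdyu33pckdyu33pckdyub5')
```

['', 'pck', 'yu33', 'pck', 'yu33', 'pck', 'yub5']

Alternation tries branches left to right and keeps the first one that lets the overall match succeed at that position.
Matches to split on: at [0:4] → 'pckd'; at [8:12] → 'pckd'; at [16:20] → 'pckd'.
`re.split` interleaves the captured-group text with the surrounding fragments.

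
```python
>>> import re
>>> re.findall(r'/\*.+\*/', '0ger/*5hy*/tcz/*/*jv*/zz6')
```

['/*5hy*/tcz/*/*jv*/']

Scanning left to right: at [4:22] → '/*5hy*/tcz/*/*jv*/'.
With no groups in the pattern, `findall` gives back each whole match — 1 here.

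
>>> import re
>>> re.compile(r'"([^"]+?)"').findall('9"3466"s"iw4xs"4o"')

['3466', 'iw4xs']

With a single group, `findall` returns only what that group captured — 2 items.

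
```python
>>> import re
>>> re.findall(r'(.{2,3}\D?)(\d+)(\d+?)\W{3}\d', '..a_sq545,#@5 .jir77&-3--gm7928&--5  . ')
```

The pattern matches 2 to 3 of any character, then optionally a non-digit (captured); then one or more of a digit (captured); then one or more of a digit (lazy) (captured); then exactly 3 of a non-word character, then a digit.
Scanning left to right: at [2:13] match 'a_sq545,#@5', groups = ('a_sq', '54', '5'); at [23:35] match '--gm7928&--5', groups = ('--gm', '792', '8').
`findall` packs the 3 group values into a tuple for every match.

[('a_sq', '54', '5'), ('--gm', '792', '8')]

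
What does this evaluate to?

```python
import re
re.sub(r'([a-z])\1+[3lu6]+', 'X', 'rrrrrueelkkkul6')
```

'XXX'

`\1` is not a pattern — it's the concrete string captured by group 1, re-applied verbatim.
Matches: at [0:6] → 'rrrrru'; at [6:9] → 'eel'; at [9:15] → 'kkkul6'.
Each match is replaced by 'X'.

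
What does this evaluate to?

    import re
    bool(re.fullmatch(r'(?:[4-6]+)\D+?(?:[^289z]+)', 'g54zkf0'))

False

`re.fullmatch` is like wrapping the pattern in `^…$` (in single-line mode).
Here there's no way to consume every character, so the call returns None, and `bool(None)` is False.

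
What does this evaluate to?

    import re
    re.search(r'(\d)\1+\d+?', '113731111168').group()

'113'

The backreference `\1` re-matches whatever the first group consumed, character for character.
`re.search` scans for the first position where the pattern succeeds.
The match spans [0:3] → '113'.
Captured: group 1 = '1'.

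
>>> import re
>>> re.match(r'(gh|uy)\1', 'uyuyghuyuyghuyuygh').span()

`\1` is not a pattern — it's the concrete string captured by group 1, re-applied verbatim.
With `match`, the pattern is implicitly anchored at the beginning.
The match spans [0:4] → 'uyuy'.
Captured: group 1 = 'uy'.

(0, 4)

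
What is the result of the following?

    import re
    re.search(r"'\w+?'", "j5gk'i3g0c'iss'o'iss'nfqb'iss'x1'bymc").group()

`re.search` tries every starting position until one works.
The match spans [4:11] → "'i3g0c'".

"'i3g0c'"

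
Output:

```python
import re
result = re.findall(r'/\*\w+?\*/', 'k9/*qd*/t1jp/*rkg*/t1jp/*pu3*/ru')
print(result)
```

No capturing groups, so `findall` returns the 3 full match strings.

['/*qd*/', '/*rkg*/', '/*pu3*/']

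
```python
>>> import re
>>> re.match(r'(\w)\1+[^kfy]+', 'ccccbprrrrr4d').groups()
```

('c',)

After group 1 captures some text, `\1` only succeeds where that same text appears again.
`re.match` won't scan ahead — the pattern has to work from the very first character.
The match spans [0:13] → 'ccccbprrrrr4d'.
Captured: group 1 = 'c'.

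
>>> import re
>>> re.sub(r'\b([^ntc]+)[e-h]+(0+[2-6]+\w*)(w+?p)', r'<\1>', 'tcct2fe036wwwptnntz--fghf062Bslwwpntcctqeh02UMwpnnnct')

'tcct2fe036wwwptnntz<--fgh>nnnct'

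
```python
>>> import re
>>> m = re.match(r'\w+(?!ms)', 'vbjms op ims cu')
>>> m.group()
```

'vbjms'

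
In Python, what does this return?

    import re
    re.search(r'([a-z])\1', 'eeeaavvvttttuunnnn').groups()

('e',)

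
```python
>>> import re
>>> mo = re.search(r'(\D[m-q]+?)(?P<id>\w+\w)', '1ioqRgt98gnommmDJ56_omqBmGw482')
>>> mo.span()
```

(1, 30)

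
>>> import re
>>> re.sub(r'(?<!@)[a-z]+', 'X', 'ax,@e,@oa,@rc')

The negative lookaround is zero-width — it rules out positions where the adjacent text would match, without consuming anything.
Matches: at [0:2] → 'ax'; at [8:9] → 'a'; at [12:13] → 'c'.
Every occurrence is swapped for 'X'.

'X,@e,@oX,@rX'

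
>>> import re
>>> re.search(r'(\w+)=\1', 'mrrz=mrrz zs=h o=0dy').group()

'mrrz=mrrz'

The backreference `\1` re-matches whatever the first group consumed, character for character.
The match spans [0:9] → 'mrrz=mrrz'.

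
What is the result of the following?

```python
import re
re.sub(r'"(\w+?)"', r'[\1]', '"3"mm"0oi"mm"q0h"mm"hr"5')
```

'[3]mm[0oi]mm[q0h]mm[hr]5'

Matches: at [0:3] → '"3"'; at [5:10] → '"0oi"'; at [12:17] → '"q0h"'; at [19:23] → '"hr"'.
The replacement refers to a captured group, so each match is rewritten using its own captured text.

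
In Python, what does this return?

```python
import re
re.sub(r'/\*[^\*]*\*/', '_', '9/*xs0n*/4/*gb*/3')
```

'9_4_3'

Matches: at [1:9] → '/*xs0n*/'; at [10:16] → '/*gb*/'.
Every occurrence is swapped for '_'.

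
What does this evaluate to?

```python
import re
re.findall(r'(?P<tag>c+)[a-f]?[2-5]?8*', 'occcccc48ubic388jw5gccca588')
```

['cccccc', 'c', 'ccc']

Because there's exactly one group, `findall` drops the full match and keeps group 1 from each hit.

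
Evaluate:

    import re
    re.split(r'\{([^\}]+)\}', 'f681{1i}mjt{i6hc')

['f681', '1i', 'mjt{i6hc']

Matches to split on: at [4:8] → '{1i}'.
Because the pattern has a capturing group, `split` also inserts each captured text between the pieces.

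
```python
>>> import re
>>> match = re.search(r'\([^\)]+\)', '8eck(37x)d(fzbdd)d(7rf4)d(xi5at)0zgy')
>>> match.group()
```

'(37x)'

The match spans [4:9] → '(37x)'.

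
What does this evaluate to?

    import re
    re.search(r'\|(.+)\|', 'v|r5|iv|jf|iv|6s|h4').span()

The match spans [1:17] → '|r5|iv|jf|iv|6s|'.

(1, 17)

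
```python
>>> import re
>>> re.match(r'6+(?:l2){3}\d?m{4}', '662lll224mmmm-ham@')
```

This matches one or more of a literal '6', then the literal 'l2' repeated 3 times; then optionally a digit, then exactly 4 of the literal 'm'.
`match` is anchored at position 0; if the pattern doesn't fit there, it returns None.
Here the string doesn't start with a match, so the call returns None.

None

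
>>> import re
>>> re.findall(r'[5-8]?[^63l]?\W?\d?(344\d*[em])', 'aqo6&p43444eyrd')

['3444e']

Pattern: optionally a character in [5-8], then optionally any character except [63l]; then optionally a non-word character, then optionally a digit; then the literal '344', then zero or more of a digit, then one of [em] (captured).
Walking the string: at [5:12] match 'p43444e', group 1 = '3444e'.
`findall` collects group 1 from the one match (1 total).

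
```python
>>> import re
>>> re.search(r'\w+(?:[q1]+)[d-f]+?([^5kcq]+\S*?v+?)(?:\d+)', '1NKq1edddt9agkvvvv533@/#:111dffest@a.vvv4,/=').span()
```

(0, 21)

The pattern matches one or more of a word character; then one or more of one of [q1] (non-capturing group); then one or more of a character in [d-f] (lazy); then one or more of any character except [5kcq], then zero or more of a non-whitespace character (lazy), then one or more of the literal 'v' (lazy) (captured); then one or more of a digit (non-capturing group).
Because the quantifier is non-greedy, it stops expanding at the earliest point where the rest of the pattern can succeed.
Unlike `match`, `search` isn't anchored — it looks for the pattern anywhere in the string.
The match spans [0:21] → '1NKq1edddt9agkvvvv533'.
Captured: group 1 = 'dddt9agkvvvv'.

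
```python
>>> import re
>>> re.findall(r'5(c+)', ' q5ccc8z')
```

This matches a literal '5'; then one or more of a literal 'c' (captured).
Walking the string: at [2:6] match '5ccc', group 1 = 'ccc'.
`findall` collects group 1 from the one match (1 total).

['ccc']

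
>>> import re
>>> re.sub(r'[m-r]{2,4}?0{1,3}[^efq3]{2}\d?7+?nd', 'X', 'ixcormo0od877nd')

'ixcX'

This matches 2 to 4 of a character in [m-r] (lazy), then 1 to 3 of a literal '0', then exactly 2 of any character except [efq3]; then optionally a digit, then one or more of a literal '7' (lazy), then the literal 'nd'.
Matches: at [3:15] → 'ormo0od877nd'.
Each match is replaced by 'X'.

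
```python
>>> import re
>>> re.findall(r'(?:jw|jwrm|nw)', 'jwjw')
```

Walking the string: at [0:2] → 'jw'; at [2:4] → 'jw'.
Since nothing is captured, `findall` lists the 2 matched substrings directly.

['jw', 'jw']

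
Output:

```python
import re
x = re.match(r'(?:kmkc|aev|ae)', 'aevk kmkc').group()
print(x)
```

Alternation isn't longest-match — the leftmost alternative that fits at this position is chosen.
`re.match` won't scan ahead — the pattern has to work from the very first character.
The match spans [0:3] → 'aev'.

aev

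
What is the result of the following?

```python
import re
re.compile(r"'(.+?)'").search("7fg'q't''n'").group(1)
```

'q'

The match spans [3:6] → "'q'".
Captured: group 1 = 'q'.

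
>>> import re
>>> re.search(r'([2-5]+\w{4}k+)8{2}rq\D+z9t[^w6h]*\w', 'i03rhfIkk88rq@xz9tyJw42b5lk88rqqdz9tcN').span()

This matches one or more of a character in [2-5], then exactly 4 of a word character, then one or more of a literal 'k' (captured); then exactly 2 of a literal '8', then the literal 'rq', then one or more of a non-digit; then the literal 'z9t', then zero or more of any character except [w6h], then a word character.
The match spans [2:21] → '3rhfIkk88rq@xz9tyJw'.

(2, 21)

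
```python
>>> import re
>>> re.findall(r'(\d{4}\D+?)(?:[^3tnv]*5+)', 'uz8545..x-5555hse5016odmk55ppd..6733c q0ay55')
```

A non-greedy quantifier consumes as few characters as it can — just enough that the remainder of the pattern still matches from where it stops; whatever follows it matches normally.
With a single group, `findall` returns only what that group captured — 2 items.

['8545.', '6733c']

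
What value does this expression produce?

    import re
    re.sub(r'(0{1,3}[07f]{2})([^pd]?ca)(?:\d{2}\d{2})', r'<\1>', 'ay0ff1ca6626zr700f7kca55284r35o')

'ay<0ff>zr7<00f7>4r35o'

The pattern matches 1 to 3 of a literal '0', then exactly 2 of one of [07f] (captured); then optionally any character except [pd], then the literal 'ca' (captured); then exactly 2 of a digit, then exactly 2 of a digit (non-capturing group).
Matches: at [2:12] → '0ff1ca6626'; at [15:26] → '00f7kca5528'.
Each match is replaced using the text its own group 1 captured.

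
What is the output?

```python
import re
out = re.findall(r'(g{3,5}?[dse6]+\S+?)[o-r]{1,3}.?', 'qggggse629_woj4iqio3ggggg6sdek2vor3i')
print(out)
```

['ggggse629_w', 'ggggg6sdek2v']

This matches 3 to 5 of the literal 'g' (lazy), then one or more of one of [dse6], then one or more of a non-whitespace character (lazy) (captured); then 1 to 3 of a character in [o-r], then optionally any character.
A `+?`/`*?`/`{m,n}?` starts at its minimum and grows only as far as needed for what follows to match.
Scanning left to right: at [1:14] match 'ggggse629_woj', group 1 = 'ggggse629_w'; at [20:35] match 'ggggg6sdek2vor3', group 1 = 'ggggg6sdek2v'.
With a single group, `findall` returns only what that group captured — 2 items.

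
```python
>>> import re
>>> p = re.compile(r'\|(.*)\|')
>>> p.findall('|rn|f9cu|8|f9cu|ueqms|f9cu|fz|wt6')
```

['rn|f9cu|8|f9cu|ueqms|f9cu|fz']

Matches: at [0:30] match '|rn|f9cu|8|f9cu|ueqms|f9cu|fz|', group 1 = 'rn|f9cu|8|f9cu|ueqms|f9cu|fz'.
With a single group, `findall` returns only what that group captured — 1 item.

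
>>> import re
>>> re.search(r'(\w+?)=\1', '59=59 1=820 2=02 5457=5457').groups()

('59',)

The match spans [0:5] → '59=59'.
Captured: group 1 = '59'.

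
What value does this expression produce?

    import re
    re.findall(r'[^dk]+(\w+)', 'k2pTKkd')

['kd']

`findall` collects group 1 from the one match (1 total).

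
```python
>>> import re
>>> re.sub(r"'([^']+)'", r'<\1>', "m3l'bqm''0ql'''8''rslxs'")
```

"m3l<bqm><0ql>'<8><rslxs>"

Matches: at [3:8] → "'bqm'"; at [8:13] → "'0ql'"; at [14:17] → "'8'"; at [17:24] → "'rslxs'".
The replacement refers to a captured group, so each match is rewritten using its own captured text.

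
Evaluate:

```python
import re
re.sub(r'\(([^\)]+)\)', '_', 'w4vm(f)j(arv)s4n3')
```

'w4vm_j_s4n3'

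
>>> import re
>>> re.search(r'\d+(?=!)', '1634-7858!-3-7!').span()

(5, 9)

The `(?=…)`/`(?<=…)` assertion just peeks at neighbouring text; it doesn't advance the match position.
Unlike `match`, `search` isn't anchored — it looks for the pattern anywhere in the string.
The match spans [5:9] → '7858'.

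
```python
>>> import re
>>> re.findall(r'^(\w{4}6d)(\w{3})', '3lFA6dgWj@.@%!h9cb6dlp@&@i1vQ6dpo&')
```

[('3lFA6d', 'gWj')]

Pattern: anchored at the start of the string; then exactly 4 of a word character, then the literal '6d' (captured); then exactly 3 of a word character (captured).
Matches: at [0:9] match '3lFA6dgWj', groups = ('3lFA6d', 'gWj').
With 2 capturing groups, `findall` returns a 2-tuple per match.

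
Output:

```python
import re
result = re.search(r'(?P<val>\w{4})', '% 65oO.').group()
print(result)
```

65oO

This matches exactly 4 of a word character (captured as 'val').
`search` walks the string left to right and returns the first match it finds.
The match spans [2:6] → '65oO'.
Captured: group 1 = '65oO'.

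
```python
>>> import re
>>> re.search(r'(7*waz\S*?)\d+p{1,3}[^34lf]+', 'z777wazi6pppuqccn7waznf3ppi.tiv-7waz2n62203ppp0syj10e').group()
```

Pattern: zero or more of the literal '7', then the literal 'waz', then zero or more of a non-whitespace character (lazy) (captured); then one or more of a digit, then 1 to 3 of the literal 'p', then one or more of any character except [34lf].
Because the quantifier is non-greedy, it stops expanding at the earliest point where the rest of the pattern can succeed.
`search` walks the string left to right and returns the first match it finds.
The match spans [1:22] → '777wazi6pppuqccn7wazn'.
Captured: group 1 = '777wazi'.

'777wazi6pppuqccn7wazn'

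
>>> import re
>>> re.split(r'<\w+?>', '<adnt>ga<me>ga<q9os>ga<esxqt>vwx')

['', 'ga', 'ga', 'ga', 'vwx']

The string is cut at each match, leaving 5 pieces.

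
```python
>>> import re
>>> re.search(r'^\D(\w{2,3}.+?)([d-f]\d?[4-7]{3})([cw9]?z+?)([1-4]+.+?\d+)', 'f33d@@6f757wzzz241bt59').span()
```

(0, 22)

This matches anchored at the start of the string; then a non-digit; then 2 to 3 of a word character, then one or more of any character (lazy) (captured); then a character in [d-f], then optionally a digit, then exactly 3 of a character in [4-7] (captured); then optionally one of [cw9], then one or more of a literal 'z' (lazy) (captured); then one or more of a character in [1-4], then one or more of any character (lazy), then one or more of a digit (captured).
`re.search` tries every starting position until one works.
The match spans [0:22] → 'f33d@@6f757wzzz241bt59'.
Captured: group 1 = '33d@@6', group 2 = 'f757', group 3 = 'wzzz', group 4 = '241bt59'.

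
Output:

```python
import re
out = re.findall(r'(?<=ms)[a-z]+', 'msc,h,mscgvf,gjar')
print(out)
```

['c', 'cgvf']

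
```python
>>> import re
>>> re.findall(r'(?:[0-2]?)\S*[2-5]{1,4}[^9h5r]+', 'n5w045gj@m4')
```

['n5w045gj@m4']

This matches optionally a character in [0-2] (non-capturing group); then zero or more of a non-whitespace character, then 1 to 4 of a character in [2-5]; then one or more of any character except [9h5r].
Matches: at [0:11] → 'n5w045gj@m4'.
`findall` yields the raw match text (1 of them) because the pattern has no groups.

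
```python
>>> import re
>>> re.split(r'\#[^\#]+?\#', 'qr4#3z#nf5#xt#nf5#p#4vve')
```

`split` removes every match and returns the 4 fragments in between.

['qr4', 'nf5', 'nf5', '4vve']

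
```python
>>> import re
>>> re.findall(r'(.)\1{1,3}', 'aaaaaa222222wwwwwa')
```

A backreference is literal: `\1` must see the identical characters the first group matched.
Matches: at [0:4] match 'aaaa', group 1 = 'a'; at [4:6] match 'aa', group 1 = 'a'; at [6:10] match '2222', group 1 = '2'; at [10:12] match '22', group 1 = '2'; at [12:16] match 'wwww', group 1 = 'w'.
With a single group, `findall` returns only what that group captured — 5 items.

['a', 'a', '2', '2', 'w']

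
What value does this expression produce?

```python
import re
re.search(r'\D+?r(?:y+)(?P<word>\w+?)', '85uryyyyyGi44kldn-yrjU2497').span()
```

The pattern matches one or more of a non-digit (lazy), then a literal 'r'; then one or more of a literal 'y' (non-capturing group); then one or more of a word character (lazy) (captured as 'word').
Because the quantifier is non-greedy, it stops expanding at the earliest point where the rest of the pattern can succeed.
`re.search` scans for the first position where the pattern succeeds.
The match spans [2:10] → 'uryyyyyG'.
Captured: group 1 = 'G'.

(2, 10)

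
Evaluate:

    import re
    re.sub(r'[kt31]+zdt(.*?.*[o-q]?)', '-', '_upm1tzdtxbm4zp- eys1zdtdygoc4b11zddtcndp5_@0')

'_upm-'

The pattern matches one or more of one of [kt31], then the literal 'zdt'; then zero or more of any character (lazy), then zero or more of any character, then optionally a character in [o-q] (captured).
Matches: at [4:45] → '1tzdtxbm4zp- eys1zdtdygoc4b11zddtcndp5_@0'.
Every occurrence is swapped for '-'.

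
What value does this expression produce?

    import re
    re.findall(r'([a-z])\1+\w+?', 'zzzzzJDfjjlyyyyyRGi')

['z', 'j', 'y']

After group 1 captures some text, `\1` only succeeds where that same text appears again.
Matches: at [0:6] match 'zzzzzJ', group 1 = 'z'; at [8:11] match 'jjl', group 1 = 'j'; at [11:17] match 'yyyyyR', group 1 = 'y'.
Because there's exactly one group, `findall` drops the full match and keeps group 1 from each hit.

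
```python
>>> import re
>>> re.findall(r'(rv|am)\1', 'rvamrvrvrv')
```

['rv']

A backreference is literal: `\1` must see the identical characters the first group matched.
Matches: at [4:8] match 'rvrv', group 1 = 'rv'.
One capturing group, so `findall` returns just the captured substring from the one match — 1 in all.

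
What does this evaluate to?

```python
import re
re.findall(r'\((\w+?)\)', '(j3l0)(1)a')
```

Walking the string: at [0:6] match '(j3l0)', group 1 = 'j3l0'; at [6:9] match '(1)', group 1 = '1'.
With a single group, `findall` returns only what that group captured — 2 items.

['j3l0', '1']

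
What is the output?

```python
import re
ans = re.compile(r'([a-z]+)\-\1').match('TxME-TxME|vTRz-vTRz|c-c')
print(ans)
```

None

A backreference is literal: `\1` must see the identical characters the first group matched.
`re.match` won't scan ahead — the pattern has to work from the very first character.
Here the string doesn't start with a match, so the call returns None.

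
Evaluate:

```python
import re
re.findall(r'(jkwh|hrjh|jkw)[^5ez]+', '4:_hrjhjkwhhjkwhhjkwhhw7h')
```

['hrjh']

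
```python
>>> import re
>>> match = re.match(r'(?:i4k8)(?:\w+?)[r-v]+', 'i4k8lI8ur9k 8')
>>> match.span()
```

(0, 9)

`re.match` only tries the pattern at the start of the string.
The match spans [0:9] → 'i4k8lI8ur'.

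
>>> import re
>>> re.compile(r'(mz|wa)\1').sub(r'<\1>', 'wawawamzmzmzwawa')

`\1` is not a pattern — it's the concrete string captured by group 1, re-applied verbatim.
Matches: at [0:4] → 'wawa'; at [6:10] → 'mzmz'; at [12:16] → 'wawa'.
The replacement refers to a captured group, so each match is rewritten using its own captured text.

'<wa>wa<mz>mz<wa>'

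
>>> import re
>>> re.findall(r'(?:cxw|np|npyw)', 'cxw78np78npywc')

['cxw', 'np', 'np']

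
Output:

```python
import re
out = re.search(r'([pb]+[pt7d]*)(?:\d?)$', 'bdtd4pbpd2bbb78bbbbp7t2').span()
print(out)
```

(15, 23)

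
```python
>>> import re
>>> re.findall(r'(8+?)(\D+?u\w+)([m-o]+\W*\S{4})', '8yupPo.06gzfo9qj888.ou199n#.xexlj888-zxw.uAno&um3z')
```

This matches one or more of a literal '8' (lazy) (captured); then one or more of a non-digit (lazy), then a literal 'u', then one or more of a word character (captured); then one or more of a character in [m-o], then zero or more of a non-word character, then exactly 4 of a non-whitespace character (captured).
Matches: at [0:11] match '8yupPo.06gz', groups = ('8', 'yupP', 'o.06gz'); at [16:32] match '888.ou199n#.xexl', groups = ('888', '.ou199', 'n#.xexl'); at [33:50] match '888-zxw.uAno&um3z', groups = ('888', '-zxw.uAn', 'o&um3z').
Multiple groups make `findall` return tuples — one 3-tuple for each match.

[('8', 'yupP', 'o.06gz'), ('888', '.ou199', 'n#.xexl'), ('888', '-zxw.uAn', 'o&um3z')]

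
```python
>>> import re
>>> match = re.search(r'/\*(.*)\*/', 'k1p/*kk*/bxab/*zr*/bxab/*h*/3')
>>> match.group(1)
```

'kk*/bxab/*zr*/bxab/*h'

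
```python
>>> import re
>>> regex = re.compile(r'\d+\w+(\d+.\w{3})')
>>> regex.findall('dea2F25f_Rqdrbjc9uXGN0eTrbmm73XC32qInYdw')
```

The pattern matches one or more of a digit; then one or more of a word character; then one or more of a digit, then any character, then exactly 3 of a word character (captured).
Walking the string: at [3:38] match '2F25f_Rqdrbjc9uXGN0eTrbmm73XC32qInY', group 1 = '2qInY'.
With a single group, `findall` returns only what that group captured — 1 item.

['2qInY']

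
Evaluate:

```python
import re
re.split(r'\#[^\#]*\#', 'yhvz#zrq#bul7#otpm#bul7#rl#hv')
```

['yhvz', 'bul7', 'bul7', 'hv']

Splitting on the pattern gives 4 pieces.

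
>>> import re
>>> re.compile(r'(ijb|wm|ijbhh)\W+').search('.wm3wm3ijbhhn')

None

Unlike `match`, `search` isn't anchored — it looks for the pattern anywhere in the string.
Here no position works, so the call returns None.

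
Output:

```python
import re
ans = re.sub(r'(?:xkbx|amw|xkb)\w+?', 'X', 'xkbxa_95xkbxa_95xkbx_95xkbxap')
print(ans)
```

X_95X_95X95Xp

Branches in `(...|...)` are attempted left-to-right; the first branch that allows the whole pattern to succeed is taken.
Every occurrence is swapped for 'X'.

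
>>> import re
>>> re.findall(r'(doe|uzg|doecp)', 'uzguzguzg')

['uzg', 'uzg', 'uzg']

Walking the string: at [0:3] match 'uzg', group 1 = 'uzg'; at [3:6] match 'uzg', group 1 = 'uzg'; at [6:9] match 'uzg', group 1 = 'uzg'.
With a single group, `findall` returns only what that group captured — 3 items.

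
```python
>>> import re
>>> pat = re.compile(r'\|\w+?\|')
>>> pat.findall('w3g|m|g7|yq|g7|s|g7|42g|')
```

['|m|', '|yq|', '|s|', '|42g|']

Scanning left to right: at [3:6] → '|m|'; at [8:12] → '|yq|'; at [14:17] → '|s|'; at [19:24] → '|42g|'.
No capturing groups, so `findall` returns the 4 full match strings.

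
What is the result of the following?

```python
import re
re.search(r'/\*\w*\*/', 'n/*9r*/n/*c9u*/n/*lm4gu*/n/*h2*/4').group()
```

'/*9r*/'

The match spans [1:7] → '/*9r*/'.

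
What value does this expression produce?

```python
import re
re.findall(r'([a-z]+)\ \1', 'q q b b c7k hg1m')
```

['q', 'b']

A backreference is literal: `\1` must see the identical characters the first group matched.
With a single group, `findall` returns only what that group captured — 2 items.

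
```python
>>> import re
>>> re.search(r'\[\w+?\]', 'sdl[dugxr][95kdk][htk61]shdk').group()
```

`re.search` tries every starting position until one works.
The match spans [3:10] → '[dugxr]'.

'[dugxr]'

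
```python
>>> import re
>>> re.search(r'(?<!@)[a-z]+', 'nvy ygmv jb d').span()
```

(0, 3)

A negative assertion filters positions out without eating any characters.
`search` walks the string left to right and returns the first match it finds.
The match spans [0:3] → 'nvy'.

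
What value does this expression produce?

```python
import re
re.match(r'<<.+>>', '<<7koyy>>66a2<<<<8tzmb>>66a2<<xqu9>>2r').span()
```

`re.match` won't scan ahead — the pattern has to work from the very first character.
The match spans [0:36] → '<<7koyy>>66a2<<<<8tzmb>>66a2<<xqu9>>'.

(0, 36)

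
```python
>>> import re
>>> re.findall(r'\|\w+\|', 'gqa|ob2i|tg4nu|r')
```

Walking the string: at [3:9] → '|ob2i|'.
With no groups in the pattern, `findall` gives back each whole match — 1 here.

['|ob2i|']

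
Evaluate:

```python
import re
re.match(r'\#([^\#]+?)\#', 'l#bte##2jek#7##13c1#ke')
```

None

`match` is anchored at position 0; if the pattern doesn't fit there, it returns None.
Here the string doesn't start with a match, so the call returns None.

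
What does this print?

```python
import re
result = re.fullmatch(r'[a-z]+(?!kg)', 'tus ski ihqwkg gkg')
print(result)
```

None

The negative lookaround is zero-width — it rules out positions where the adjacent text would match, without consuming anything.
`re.fullmatch` requires the pattern to consume the entire string.
Here the string isn't matched end-to-end, so the call returns None.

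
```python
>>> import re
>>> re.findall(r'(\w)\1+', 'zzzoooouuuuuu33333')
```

['z', 'o', 'u', '3']

The backreference `\1` re-matches whatever the first group consumed, character for character.
With a single group, `findall` returns only what that group captured — 4 items.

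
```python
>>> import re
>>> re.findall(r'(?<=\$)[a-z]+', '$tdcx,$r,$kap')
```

['tdcx', 'r', 'kap']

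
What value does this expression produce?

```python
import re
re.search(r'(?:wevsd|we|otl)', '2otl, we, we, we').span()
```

The match spans [1:4] → 'otl'.

(1, 4)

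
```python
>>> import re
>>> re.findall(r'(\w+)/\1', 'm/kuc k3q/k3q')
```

After group 1 captures some text, `\1` only succeeds where that same text appears again.
Scanning left to right: at [6:13] match 'k3q/k3q', group 1 = 'k3q'.
Because there's exactly one group, `findall` drops the full match and keeps group 1 from the one hit.

['k3q']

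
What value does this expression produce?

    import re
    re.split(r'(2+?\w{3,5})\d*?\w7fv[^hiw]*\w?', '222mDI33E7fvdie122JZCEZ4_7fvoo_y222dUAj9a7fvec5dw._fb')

This matches one or more of a literal '2' (lazy), then 3 to 5 of a word character (captured); then zero or more of a digit (lazy), then a word character, then the literal '7fv'; then zero or more of any character except [hiw], then optionally a word character.
Because the quantifier is non-greedy, it stops expanding at the earliest point where the rest of the pattern can succeed.
Matches to split on: at [0:14] → '222mDI33E7fvdi'; at [16:49] → '22JZCEZ4_7fvoo_y222dUAj9a7fvec5dw'.
The group in the pattern means `split` returns the separators' captures alongside the pieces.

['', '222mDI', 'e1', '22JZCEZ', '._fb']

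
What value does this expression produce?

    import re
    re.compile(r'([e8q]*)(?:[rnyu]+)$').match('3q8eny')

None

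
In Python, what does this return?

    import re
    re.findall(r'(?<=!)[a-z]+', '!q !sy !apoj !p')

['q', 'sy', 'apoj', 'p']

Lookahead/lookbehind check context without consuming it, so the matched span excludes the asserted characters.
Walking the string: at [1:2] → 'q'; at [4:6] → 'sy'; at [8:12] → 'apoj'; at [14:15] → 'p'.
Since nothing is captured, `findall` lists the 4 matched substrings directly.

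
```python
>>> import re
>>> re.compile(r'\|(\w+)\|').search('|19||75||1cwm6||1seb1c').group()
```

'|19|'

Unlike `match`, `search` isn't anchored — it looks for the pattern anywhere in the string.
The match spans [0:4] → '|19|'.
Captured: group 1 = '19'.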